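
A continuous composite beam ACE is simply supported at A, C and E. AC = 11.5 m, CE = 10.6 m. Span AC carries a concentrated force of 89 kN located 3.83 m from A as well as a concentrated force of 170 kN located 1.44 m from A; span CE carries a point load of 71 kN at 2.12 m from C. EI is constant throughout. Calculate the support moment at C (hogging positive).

Take M_C as the redundant. Released structure: two simple spans AC and CE with a hinge at C.
Rotations at C on the released spans (each span's end-slope, ×1/EI):
  span AC: point load 89 at a = 3.83: Pab(L + a)/(6LEI) = 580.9/EI
  span AC: point load 170 at a = 1.44: Pab(L + a)/(6LEI) = 461.8/EI
  span CE: point load 71 at a = 2.12: Pab(L + b)/(6LEI) = 382.9/EI
  relative rotation θ_0 = (1043 + 382.9)/EI = 1426/EI
A unit hogging moment at C produces rotation L₁/(3EI) + L₂/(3EI) = 7.367/EI.
Compatibility: M_C·(L₁+L₂)/(3EI) = θ_0, giving M_C = 193.5 kN·m (hogging).

M_C = 193.5 kN·m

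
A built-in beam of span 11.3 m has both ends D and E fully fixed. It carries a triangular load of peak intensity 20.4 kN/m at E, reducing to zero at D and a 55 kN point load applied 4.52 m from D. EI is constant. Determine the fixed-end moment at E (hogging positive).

Take the two fixed-end moments M_D, M_E as redundants; the released structure is the simple span DE.
On the primary (simply-supported) span, the end slopes from the loading are:
  at D: triangular load, peak 20.4: 7w₀L³/(360EI) = 572.3/EI
  at E: triangular load, peak 20.4: w₀L³/(45EI) = 654.1/EI
  at D: point load 55 at a = 4.52: Pab(L + b)/(6LEI) = 449.5/EI
  at E: point load 55 at a = 4.52: Pab(L + a)/(6LEI) = 393.3/EI
  θ_D0 = 1022/EI,  θ_E0 = 1047/EI
Flexibility coefficients: a unit moment at one end gives L/(3EI) there and L/(6EI) at the far end, so f₁₁ = f₂₂ = 3.767/EI and f₁₂ = f₂₁ = 1.883/EI.
Compatibility — zero rotation at each built-in end:
  3.767 M_D + 1.883 M_E = 1022
  1.883 M_D + 3.767 M_E = 1047
Solving the pair gives M_D = 176.3 kN·m and M_E = 189.9 kN·m (hogging).

M_E = 189.9 kN·m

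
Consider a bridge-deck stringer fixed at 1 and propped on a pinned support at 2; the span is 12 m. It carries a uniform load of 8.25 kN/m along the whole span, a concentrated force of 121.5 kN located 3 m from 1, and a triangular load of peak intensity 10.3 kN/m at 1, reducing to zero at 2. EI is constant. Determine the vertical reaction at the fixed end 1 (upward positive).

R_1 = 222.4 kN

Remove the prop at 2; the released (primary) structure is a cantilever built in at 1.
Downward deflection at the released point 2 due to the loads:
  UDL 8.25: wL⁴/(8EI) = 21384/EI
  point load 121.5 at a = 3: Pa²(3L − a)/(6EI) = 6014/EI
  triangular load, peak 10.3 at the fixed end: w₀L⁴/(30EI) = 7119/EI
  δ_0 = 34518/EI
Tip deflection under a unit load at 2: L³/(3EI) = 576/EI.
The prop prevents deflection at 2: R_2 = δ_0/δ_{22} = 34518/576 = 59.93 kN.
Vertical equilibrium: R_1 = ΣP − R_2 = 282.3 − 59.93 = 222.4 kN.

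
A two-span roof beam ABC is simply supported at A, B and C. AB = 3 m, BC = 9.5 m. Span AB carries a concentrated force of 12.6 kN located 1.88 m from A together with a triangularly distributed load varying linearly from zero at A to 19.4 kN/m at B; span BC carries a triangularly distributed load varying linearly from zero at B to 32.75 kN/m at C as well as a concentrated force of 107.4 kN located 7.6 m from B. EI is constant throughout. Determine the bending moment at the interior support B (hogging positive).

Insert a hinge at B; M_B is the redundant, and each span becomes simply supported.
Discontinuity in slope at B on the released structure — sum the simple-span end rotations:
  span AB: point load 12.6 at a = 1.88: Pab(L + a)/(6LEI) = 7.193/EI
  span AB: triangular load, peak 19.4: w₀L³/(45EI) = 11.64/EI
  span BC: triangular load, peak 32.75: 7w₀L³/(360EI) = 546/EI
  span BC: point load 107.4 at a = 7.6: Pab(L + b)/(6LEI) = 310.2/EI
  relative rotation θ_0 = (18.83 + 856.2)/EI = 875/EI
A unit hogging moment at B produces rotation L₁/(3EI) + L₂/(3EI) = 4.167/EI.
Slope continuity at B: θ_0 = M_B·4.167/EI, so M_B = 875/4.167 = 210 kN·m (hogging).

M_B = 210 kN·m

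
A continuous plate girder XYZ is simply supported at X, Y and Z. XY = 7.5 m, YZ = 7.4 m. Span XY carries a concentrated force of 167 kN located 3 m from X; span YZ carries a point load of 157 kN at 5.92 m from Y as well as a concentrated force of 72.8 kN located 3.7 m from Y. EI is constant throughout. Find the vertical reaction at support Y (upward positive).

Release continuity at Y by inserting a hinge; the redundant is the internal moment M_Y. The primary structure is two simply-supported spans XY and YZ.
Discontinuity in slope at Y on the released structure — sum the simple-span end rotations:
  span XY: point load 167 at a = 3: Pab(L + a)/(6LEI) = 526/EI
  span YZ: point load 157 at a = 5.92: Pab(L + b)/(6LEI) = 275.1/EI
  span YZ: point load 72.8 at a = 3.7: Pab(L + b)/(6LEI) = 249.2/EI
  relative rotation θ_0 = (526 + 524.3)/EI = 1050/EI
A unit hogging moment at Y produces rotation L₁/(3EI) + L₂/(3EI) = 4.967/EI.
Compatibility: M_Y·(L₁+L₂)/(3EI) = θ_0, giving M_Y = 211.5 kN·m (hogging).
Span XY, ΣM about X with M_Y applied at Y: R_Y^{XY}·7.5 = 501 + 211.5, so R_Y^{XY} = 95 kN and R_X = 167 − 95 = 72 kN.
Span YZ, ΣM about Z: R_Y^{YZ}·7.4 = 501.7 + 211.5, so R_Y^{YZ} = 96.38 kN and R_Z = 229.8 − 96.38 = 133.4 kN.
R_Y = 95 + 96.38 = 191.4 kN.

R_Y = 191.4 kN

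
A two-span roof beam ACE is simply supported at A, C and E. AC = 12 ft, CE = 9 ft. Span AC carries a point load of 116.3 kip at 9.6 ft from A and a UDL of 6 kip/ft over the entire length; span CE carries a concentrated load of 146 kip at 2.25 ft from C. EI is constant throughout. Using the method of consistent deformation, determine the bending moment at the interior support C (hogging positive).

Take M_C as the redundant. Released structure: two simple spans AC and CE with a hinge at C.
Rotations at C on the released spans (each span's end-slope, ×1/EI):
  span AC: point load 116.3 at a = 9.6: Pab(L + a)/(6LEI) = 803.9/EI
  span AC: UDL 6: wL³/(24EI) = 432/EI
  span CE: point load 146 at a = 2.25: Pab(L + b)/(6LEI) = 646.7/EI
  relative rotation θ_0 = (1236 + 646.7)/EI = 1883/EI
A unit hogging moment at C produces rotation L₁/(3EI) + L₂/(3EI) = 7/EI.
Slope continuity at C: θ_0 = M_C·7/EI, so M_C = 1883/7 = 268.9 kip·ft (hogging).

M_C = 268.9 kip·ft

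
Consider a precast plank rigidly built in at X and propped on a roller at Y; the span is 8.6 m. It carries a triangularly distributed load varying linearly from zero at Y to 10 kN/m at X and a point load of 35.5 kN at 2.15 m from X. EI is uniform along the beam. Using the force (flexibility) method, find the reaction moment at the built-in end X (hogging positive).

Choose R_Y as the redundant. The primary structure is the cantilever fixed at X.
Deflection at Y on the released cantilever, summing each load's contribution:
  triangular load, peak 10 at the fixed end: w₀L⁴/(30EI) = 1823/EI
  point load 35.5 at a = 2.15: Pa²(3L − a)/(6EI) = 646.8/EI
  δ_0 = 2470/EI
Flexibility coefficient — unit upward force at Y: δ_{YY} = L³/(3EI) = 212/EI.
The prop prevents deflection at Y: R_Y = δ_0/δ_{YY} = 2470/212 = 11.65 kN.
Moment equilibrium about X: M_X = Σ(load moments about X) − R_Y·L = 199.6 − 11.65×8.6 = 99.39 kN·m.

M_X = 99.39 kN·m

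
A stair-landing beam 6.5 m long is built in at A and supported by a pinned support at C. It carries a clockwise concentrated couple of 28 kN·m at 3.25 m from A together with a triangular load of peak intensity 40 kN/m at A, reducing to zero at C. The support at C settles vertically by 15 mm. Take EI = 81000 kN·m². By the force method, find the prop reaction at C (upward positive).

Take the reaction at C as the redundant and release it; the primary structure is a cantilever fixed at A.
Free-end deflection of the primary structure under the applied loading (downward +):
  clockwise couple 28 at a = 3.25: M₀a(2L − a)/(2EI) = 443.6/EI
  triangular load, peak 40 at the fixed end: w₀L⁴/(30EI) = 2380/EI
  δ_0 = 2824/EI
Tip deflection under a unit load at C: L³/(3EI) = 91.54/EI.
With EI = 81000 kN·m²: δ_0 = 0.034861 m and δ_{CC} = 0.00113 m/kN.
Compatibility — the beam at C must follow the support down by 0.015 m: δ_0 − R_C·δ_{CC} = 0.015, so R_C = (0.034861 − 0.015)/0.00113 = 17.57 kN.

R_C = 17.57 kN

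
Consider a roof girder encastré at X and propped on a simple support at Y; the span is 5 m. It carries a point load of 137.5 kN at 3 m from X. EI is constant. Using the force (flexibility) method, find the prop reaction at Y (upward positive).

Remove the prop at Y; the released (primary) structure is a cantilever built in at X.
Downward deflection at the released point Y due to the loads:
  point load 137.5 at a = 3: Pa²(3L − a)/(6EI) = 2475/EI
Tip deflection under a unit load at Y: L³/(3EI) = 41.67/EI.
The prop prevents deflection at Y: R_Y = δ_0/δ_{YY} = 2475/41.67 = 59.4 kN.

R_Y = 59.4 kN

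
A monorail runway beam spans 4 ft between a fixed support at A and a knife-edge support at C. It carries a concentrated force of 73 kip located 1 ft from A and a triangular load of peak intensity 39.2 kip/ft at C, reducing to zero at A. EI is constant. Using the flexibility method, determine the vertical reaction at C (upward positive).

Release the roller at C. Primary structure: cantilever fixed at A.
Downward deflection at the released point C due to the loads:
  point load 73 at a = 1: Pa²(3L − a)/(6EI) = 133.8/EI
  triangular load, peak 39.2 at the free end: 11w₀L⁴/(120EI) = 919.9/EI
  δ_0 = 1054/EI
Flexibility coefficient — unit upward force at C: δ_{CC} = L³/(3EI) = 21.33/EI.
The prop prevents deflection at C: R_C = δ_0/δ_{CC} = 1054/21.33 = 49.39 kip.

R_C = 49.39 kip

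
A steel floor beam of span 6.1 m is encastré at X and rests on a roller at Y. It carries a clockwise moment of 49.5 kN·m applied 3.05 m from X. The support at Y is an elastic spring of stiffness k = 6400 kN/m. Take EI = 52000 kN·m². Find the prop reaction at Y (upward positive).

R_Y = 8.244 kN

Choose R_Y as the redundant. The primary structure is the cantilever fixed at X.
Free-end deflection of the primary structure under the applied loading (downward +):
  clockwise couple 49.5 at a = 3.05: M₀a(2L − a)/(2EI) = 690.7/EI
Tip deflection under a unit load at Y: L³/(3EI) = 75.66/EI.
With EI = 52000 kN·m²: δ_0 = 0.013283 m and δ_{YY} = 0.001455 m/kN.
Compatibility — the spring shortens by R_Y/k under the reaction it provides: δ_0 − R_Y·δ_{YY} = R_Y/k. With 1/k = 0.000156 m/kN, R_Y = δ_0 / (δ_{YY} + 1/k) = 0.013283 / (0.001455 + 0.000156) = 8.244 kN.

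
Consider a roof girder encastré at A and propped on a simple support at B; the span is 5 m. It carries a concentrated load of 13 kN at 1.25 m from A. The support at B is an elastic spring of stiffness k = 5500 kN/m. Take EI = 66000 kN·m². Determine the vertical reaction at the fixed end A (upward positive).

Choose R_B as the redundant. The primary structure is the cantilever fixed at A.
Deflection at B on the released cantilever, summing each load's contribution:
  point load 13 at a = 1.25: Pa²(3L − a)/(6EI) = 46.55/EI
Tip deflection under a unit load at B: L³/(3EI) = 41.67/EI.
With EI = 66000 kN·m²: δ_0 = 0.000705 m and δ_{BB} = 0.000631 m/kN.
Compatibility — the spring shortens by R_B/k under the reaction it provides: δ_0 − R_B·δ_{BB} = R_B/k. With 1/k = 0.000182 m/kN, R_B = δ_0 / (δ_{BB} + 1/k) = 0.000705 / (0.000631 + 0.000182) = 0.8674 kN.
Vertical equilibrium: R_A = ΣP − R_B = 13 − 0.8674 = 12.13 kN.

R_A = 12.13 kN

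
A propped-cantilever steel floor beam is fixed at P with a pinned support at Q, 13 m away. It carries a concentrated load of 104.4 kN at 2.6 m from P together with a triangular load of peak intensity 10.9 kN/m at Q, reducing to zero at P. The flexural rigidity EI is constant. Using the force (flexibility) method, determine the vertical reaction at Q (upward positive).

R_Q = 44.81 kN

Choose R_Q as the redundant. The primary structure is the cantilever fixed at P.
Primary-structure tip deflection at Q by superposition:
  point load 104.4 at a = 2.6: Pa²(3L − a)/(6EI) = 4282/EI
  triangular load, peak 10.9 at the free end: 11w₀L⁴/(120EI) = 28537/EI
  δ_0 = 32819/EI
Tip deflection under a unit load at Q: L³/(3EI) = 732.3/EI.
The prop prevents deflection at Q: R_Q = δ_0/δ_{QQ} = 32819/732.3 = 44.81 kN.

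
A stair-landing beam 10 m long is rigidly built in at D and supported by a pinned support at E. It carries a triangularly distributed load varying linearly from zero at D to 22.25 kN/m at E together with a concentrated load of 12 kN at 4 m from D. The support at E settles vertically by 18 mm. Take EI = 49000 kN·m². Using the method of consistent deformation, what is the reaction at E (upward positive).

Release the roller at E. Primary structure: cantilever fixed at D.
Primary-structure tip deflection at E by superposition:
  triangular load, peak 22.25 at the free end: 11w₀L⁴/(120EI) = 20396/EI
  point load 12 at a = 4: Pa²(3L − a)/(6EI) = 832/EI
  δ_0 = 21228/EI
Flexibility coefficient — unit upward force at E: δ_{EE} = L³/(3EI) = 333.3/EI.
With EI = 49000 kN·m²: δ_0 = 0.43322 m and δ_{EE} = 0.006803 m/kN.
Compatibility — the beam at E must follow the support down by 0.018 m: δ_0 − R_E·δ_{EE} = 0.018, so R_E = (0.43322 − 0.018)/0.006803 = 61.04 kN.

R_E = 61.04 kN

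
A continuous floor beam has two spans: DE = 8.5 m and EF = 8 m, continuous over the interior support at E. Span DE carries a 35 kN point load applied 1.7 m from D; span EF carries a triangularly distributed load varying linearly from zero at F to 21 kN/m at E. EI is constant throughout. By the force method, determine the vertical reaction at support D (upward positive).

R_D = 21.16 kN

Insert a hinge at E; M_E is the redundant, and each span becomes simply supported.
Rotations at E on the released spans (each span's end-slope, ×1/EI):
  span DE: point load 35 at a = 1.7: Pab(L + a)/(6LEI) = 80.92/EI
  span EF: triangular load, peak 21: w₀L³/(45EI) = 238.9/EI
  relative rotation θ_0 = (80.92 + 238.9)/EI = 319.9/EI
A unit hogging moment at E produces rotation L₁/(3EI) + L₂/(3EI) = 5.5/EI.
Slope continuity at E: θ_0 = M_E·5.5/EI, so M_E = 319.9/5.5 = 58.16 kN·m (hogging).
Span DE, ΣM about D with M_E applied at E: R_E^{DE}·8.5 = 59.5 + 58.16, so R_E^{DE} = 13.84 kN and R_D = 35 − 13.84 = 21.16 kN.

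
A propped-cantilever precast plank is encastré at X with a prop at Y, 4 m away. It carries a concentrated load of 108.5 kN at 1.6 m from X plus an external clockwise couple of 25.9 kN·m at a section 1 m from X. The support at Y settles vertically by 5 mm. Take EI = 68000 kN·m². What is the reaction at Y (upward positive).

Remove the prop at Y; the released (primary) structure is a cantilever built in at X.
Free-end deflection of the primary structure under the applied loading (downward +):
  point load 108.5 at a = 1.6: Pa²(3L − a)/(6EI) = 481.5/EI
  clockwise couple 25.9 at a = 1: M₀a(2L − a)/(2EI) = 90.65/EI
  δ_0 = 572.1/EI
Flexibility coefficient — unit upward force at Y: δ_{YY} = L³/(3EI) = 21.33/EI.
With EI = 68000 kN·m²: δ_0 = 0.008413 m and δ_{YY} = 0.000314 m/kN.
Compatibility — the beam at Y must follow the support down by 0.005 m: δ_0 − R_Y·δ_{YY} = 0.005, so R_Y = (0.008413 − 0.005)/0.000314 = 10.88 kN.

R_Y = 10.88 kN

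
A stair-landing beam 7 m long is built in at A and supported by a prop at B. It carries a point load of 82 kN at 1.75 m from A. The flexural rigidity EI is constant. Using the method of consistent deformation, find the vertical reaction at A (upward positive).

R_A = 74.95 kN

Take the reaction at B as the redundant and release it; the primary structure is a cantilever fixed at A.
Primary-structure tip deflection at B by superposition:
  point load 82 at a = 1.75: Pa²(3L − a)/(6EI) = 805.7/EI
Tip deflection under a unit load at B: L³/(3EI) = 114.3/EI.
The prop prevents deflection at B: R_B = δ_0/δ_{BB} = 805.7/114.3 = 7.047 kN.
Vertical equilibrium: R_A = ΣP − R_B = 82 − 7.047 = 74.95 kN.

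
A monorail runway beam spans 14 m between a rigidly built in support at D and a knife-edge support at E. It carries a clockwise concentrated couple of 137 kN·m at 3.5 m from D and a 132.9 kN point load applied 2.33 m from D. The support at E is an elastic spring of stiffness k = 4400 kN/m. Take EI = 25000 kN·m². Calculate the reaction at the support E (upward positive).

R_E = 11.57 kN

Release the roller at E. Primary structure: cantilever fixed at D.
Free-end deflection of the primary structure under the applied loading (downward +):
  clockwise couple 137 at a = 3.5: M₀a(2L − a)/(2EI) = 5874/EI
  point load 132.9 at a = 2.33: Pa²(3L − a)/(6EI) = 4770/EI
  δ_0 = 10644/EI
Tip deflection under a unit load at E: L³/(3EI) = 914.7/EI.
With EI = 25000 kN·m²: δ_0 = 0.42577 m and δ_{EE} = 0.036587 m/kN.
Compatibility — the spring shortens by R_E/k under the reaction it provides: δ_0 − R_E·δ_{EE} = R_E/k. With 1/k = 0.000227 m/kN, R_E = δ_0 / (δ_{EE} + 1/k) = 0.42577 / (0.036587 + 0.000227) = 11.57 kN.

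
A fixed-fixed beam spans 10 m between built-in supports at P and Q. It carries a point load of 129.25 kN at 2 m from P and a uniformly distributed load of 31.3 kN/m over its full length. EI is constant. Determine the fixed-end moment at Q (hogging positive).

M_Q = 302.2 kN·m

Take the two fixed-end moments M_P, M_Q as redundants; the released structure is the simple span PQ.
End rotations of the released simple span under the applied load (×1/EI):
  at P: point load 129.25 at a = 2: Pab(L + b)/(6LEI) = 620.4/EI
  at Q: point load 129.25 at a = 2: Pab(L + a)/(6LEI) = 413.6/EI
  at P: UDL 31.3: wL³/(24EI) = 1304/EI
  at Q: UDL 31.3: wL³/(24EI) = 1304/EI
  θ_P0 = 1925/EI,  θ_Q0 = 1718/EI
Flexibility coefficients: a unit moment at one end gives L/(3EI) there and L/(6EI) at the far end, so f₁₁ = f₂₂ = 3.333/EI and f₁₂ = f₂₁ = 1.667/EI.
Compatibility — zero rotation at each built-in end:
  3.333 M_P + 1.667 M_Q = 1925
  1.667 M_P + 3.333 M_Q = 1718
Solving the pair gives M_P = 426.3 kN·m and M_Q = 302.2 kN·m (hogging).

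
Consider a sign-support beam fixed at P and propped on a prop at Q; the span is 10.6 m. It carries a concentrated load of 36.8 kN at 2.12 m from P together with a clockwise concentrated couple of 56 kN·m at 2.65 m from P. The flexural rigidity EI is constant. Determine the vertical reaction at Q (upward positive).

Release the roller at Q. Primary structure: cantilever fixed at P.
Free-end deflection of the primary structure under the applied loading (downward +):
  point load 36.8 at a = 2.12: Pa²(3L − a)/(6EI) = 818.1/EI
  clockwise couple 56 at a = 2.65: M₀a(2L − a)/(2EI) = 1376/EI
  δ_0 = 2195/EI
Flexibility coefficient — unit upward force at Q: δ_{QQ} = L³/(3EI) = 397/EI.
The prop prevents deflection at Q: R_Q = δ_0/δ_{QQ} = 2195/397 = 5.528 kN.

R_Q = 5.528 kN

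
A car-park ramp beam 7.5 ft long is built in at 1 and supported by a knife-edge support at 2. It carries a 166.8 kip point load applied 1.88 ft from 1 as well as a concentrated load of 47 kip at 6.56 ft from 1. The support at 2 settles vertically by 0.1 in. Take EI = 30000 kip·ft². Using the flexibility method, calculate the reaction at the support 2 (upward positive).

Release the roller at 2. Primary structure: cantilever fixed at 1.
Free-end deflection of the primary structure under the applied loading (downward +):
  point load 166.8 at a = 1.88: Pa²(3L − a)/(6EI) = 2026/EI
  point load 47 at a = 6.56: Pa²(3L − a)/(6EI) = 5373/EI
  δ_0 = 7399/EI
Flexibility coefficient — unit upward force at 2: δ_{22} = L³/(3EI) = 140.6/EI.
With EI = 30000 kip·ft²: δ_0 = 0.24665 ft and δ_{22} = 0.004687 ft/kip.
Compatibility — the beam at 2 must follow the support down by 0.008333 ft: δ_0 − R_2·δ_{22} = 0.008333, so R_2 = (0.24665 − 0.008333)/0.004687 = 50.84 kip.

R_2 = 50.84 kip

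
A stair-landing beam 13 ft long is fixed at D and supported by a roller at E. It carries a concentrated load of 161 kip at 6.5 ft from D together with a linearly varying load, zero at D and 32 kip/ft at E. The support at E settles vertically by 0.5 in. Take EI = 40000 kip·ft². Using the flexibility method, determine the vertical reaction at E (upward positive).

R_E = 162.4 kip

Remove the prop at E; the released (primary) structure is a cantilever built in at D.
Deflection at E on the released cantilever, summing each load's contribution:
  point load 161 at a = 6.5: Pa²(3L − a)/(6EI) = 36846/EI
  triangular load, peak 32 at the free end: 11w₀L⁴/(120EI) = 83779/EI
  δ_0 = 120624/EI
Flexibility coefficient — unit upward force at E: δ_{EE} = L³/(3EI) = 732.3/EI.
With EI = 40000 kip·ft²: δ_0 = 3.0156 ft and δ_{EE} = 0.018308 ft/kip.
Compatibility — the beam at E must follow the support down by 0.04167 ft: δ_0 − R_E·δ_{EE} = 0.04167, so R_E = (3.0156 − 0.04167)/0.018308 = 162.4 kip.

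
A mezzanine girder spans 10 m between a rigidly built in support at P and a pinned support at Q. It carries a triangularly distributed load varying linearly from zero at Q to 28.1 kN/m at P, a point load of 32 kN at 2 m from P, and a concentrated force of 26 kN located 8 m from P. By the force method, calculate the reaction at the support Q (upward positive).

R_Q = 48.2 kN

Remove the prop at Q; the released (primary) structure is a cantilever built in at P.
Downward deflection at the released point Q due to the loads:
  triangular load, peak 28.1 at the fixed end: w₀L⁴/(30EI) = 9367/EI
  point load 32 at a = 2: Pa²(3L − a)/(6EI) = 597.3/EI
  point load 26 at a = 8: Pa²(3L − a)/(6EI) = 6101/EI
  δ_0 = 16065/EI
Tip deflection under a unit load at Q: L³/(3EI) = 333.3/EI.
Compatibility at Q: δ_0 − R_Q·δ_{QQ} = 0, so R_Q = 16065/333.3 = 48.2 kN.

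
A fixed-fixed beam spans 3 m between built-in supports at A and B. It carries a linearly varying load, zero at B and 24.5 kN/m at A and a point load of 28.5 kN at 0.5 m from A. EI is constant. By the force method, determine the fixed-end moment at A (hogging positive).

M_A = 20.92 kN·m

Take the two fixed-end moments M_A, M_B as redundants; the released structure is the simple span AB.
Simple-span end rotations at A and B under the given loads:
  at A: triangular load, peak 24.5: w₀L³/(45EI) = 14.7/EI
  at B: triangular load, peak 24.5: 7w₀L³/(360EI) = 12.86/EI
  at A: point load 28.5 at a = 0.5: Pab(L + b)/(6LEI) = 10.89/EI
  at B: point load 28.5 at a = 0.5: Pab(L + a)/(6LEI) = 6.927/EI
  θ_A0 = 25.59/EI,  θ_B0 = 19.79/EI
Flexibility coefficients: a unit moment at one end gives L/(3EI) there and L/(6EI) at the far end, so f₁₁ = f₂₂ = 1/EI and f₁₂ = f₂₁ = 0.5/EI.
Compatibility — zero rotation at each built-in end:
  1 M_A + 0.5 M_B = 25.59
  0.5 M_A + 1 M_B = 19.79
Solving the pair gives M_A = 20.92 kN·m and M_B = 9.329 kN·m (hogging).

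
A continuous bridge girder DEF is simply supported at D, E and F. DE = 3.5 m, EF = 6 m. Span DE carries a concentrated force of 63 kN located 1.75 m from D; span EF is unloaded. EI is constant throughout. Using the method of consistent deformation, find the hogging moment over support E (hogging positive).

M_E = 15.23 kN·m

Insert a hinge at E; M_E is the redundant, and each span becomes simply supported.
Rotations at E on the released spans (each span's end-slope, ×1/EI):
  span DE: point load 63 at a = 1.75: Pab(L + a)/(6LEI) = 48.23/EI
  relative rotation θ_0 = (48.23 + 0)/EI = 48.23/EI
A unit hogging moment at E produces rotation L₁/(3EI) + L₂/(3EI) = 3.167/EI.
Slope continuity at E: θ_0 = M_E·3.167/EI, so M_E = 48.23/3.167 = 15.23 kN·m (hogging).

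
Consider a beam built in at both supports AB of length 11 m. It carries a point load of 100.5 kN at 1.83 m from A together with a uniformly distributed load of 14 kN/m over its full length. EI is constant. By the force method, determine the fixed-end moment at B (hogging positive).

M_B = 166.7 kN·m

Release both end moments; the primary structure is a simply-supported span AB with redundants M_A and M_B.
End rotations of the released simple span under the applied load (×1/EI):
  at A: point load 100.5 at a = 1.83: Pab(L + b)/(6LEI) = 515.4/EI
  at B: point load 100.5 at a = 1.83: Pab(L + a)/(6LEI) = 327.8/EI
  at A: UDL 14: wL³/(24EI) = 776.4/EI
  at B: UDL 14: wL³/(24EI) = 776.4/EI
  θ_A0 = 1292/EI,  θ_B0 = 1104/EI
Flexibility coefficients: a unit moment at one end gives L/(3EI) there and L/(6EI) at the far end, so f₁₁ = f₂₂ = 3.667/EI and f₁₂ = f₂₁ = 1.833/EI.
Compatibility — zero rotation at each built-in end:
  3.667 M_A + 1.833 M_B = 1292
  1.833 M_A + 3.667 M_B = 1104
Solving the pair gives M_A = 269 kN·m and M_B = 166.7 kN·m (hogging).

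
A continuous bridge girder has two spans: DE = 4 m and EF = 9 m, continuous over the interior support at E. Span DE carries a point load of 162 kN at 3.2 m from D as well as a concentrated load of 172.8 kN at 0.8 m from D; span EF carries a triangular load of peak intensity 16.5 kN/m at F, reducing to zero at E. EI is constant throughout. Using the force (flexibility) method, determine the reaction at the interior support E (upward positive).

Release continuity at E by inserting a hinge; the redundant is the internal moment M_E. The primary structure is two simply-supported spans DE and EF.
End slopes at the hinge E, treating each span as simply supported:
  span DE: point load 162 at a = 3.2: Pab(L + a)/(6LEI) = 124.4/EI
  span DE: point load 172.8 at a = 0.8: Pab(L + a)/(6LEI) = 88.47/EI
  span EF: triangular load, peak 16.5: 7w₀L³/(360EI) = 233.9/EI
  relative rotation θ_0 = (212.9 + 233.9)/EI = 446.8/EI
A unit hogging moment at E produces rotation L₁/(3EI) + L₂/(3EI) = 4.333/EI.
Compatibility: M_E·(L₁+L₂)/(3EI) = θ_0, giving M_E = 103.1 kN·m (hogging).
Span DE, ΣM about D with M_E applied at E: R_E^{DE}·4 = 656.6 + 103.1, so R_E^{DE} = 189.9 kN and R_D = 334.8 − 189.9 = 144.9 kN.
Span EF, ΣM about F: R_E^{EF}·9 = 222.8 + 103.1, so R_E^{EF} = 36.21 kN and R_F = 74.25 − 36.21 = 38.04 kN.
R_E = 189.9 + 36.21 = 226.1 kN.

R_E = 226.1 kN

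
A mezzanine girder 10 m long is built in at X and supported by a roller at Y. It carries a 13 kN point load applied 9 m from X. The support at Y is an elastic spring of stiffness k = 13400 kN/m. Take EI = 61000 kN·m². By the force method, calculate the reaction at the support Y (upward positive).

R_Y = 10.91 kN

Remove the prop at Y; the released (primary) structure is a cantilever built in at X.
Primary-structure tip deflection at Y by superposition:
  point load 13 at a = 9: Pa²(3L − a)/(6EI) = 3686/EI
Flexibility coefficient — unit upward force at Y: δ_{YY} = L³/(3EI) = 333.3/EI.
With EI = 61000 kN·m²: δ_0 = 0.060418 m and δ_{YY} = 0.005464 m/kN.
Compatibility — the spring shortens by R_Y/k under the reaction it provides: δ_0 − R_Y·δ_{YY} = R_Y/k. With 1/k = 0.000075 m/kN, R_Y = δ_0 / (δ_{YY} + 1/k) = 0.060418 / (0.005464 + 0.000075) = 10.91 kN.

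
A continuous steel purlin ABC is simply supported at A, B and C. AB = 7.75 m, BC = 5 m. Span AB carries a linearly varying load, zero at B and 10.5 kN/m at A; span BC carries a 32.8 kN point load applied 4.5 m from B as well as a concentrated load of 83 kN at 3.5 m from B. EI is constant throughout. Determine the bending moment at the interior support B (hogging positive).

Release continuity at B by inserting a hinge; the redundant is the internal moment M_B. The primary structure is two simply-supported spans AB and BC.
End slopes at the hinge B, treating each span as simply supported:
  span AB: triangular load, peak 10.5: 7w₀L³/(360EI) = 95.04/EI
  span BC: point load 32.8 at a = 4.5: Pab(L + b)/(6LEI) = 13.53/EI
  span BC: point load 83 at a = 3.5: Pab(L + b)/(6LEI) = 94.41/EI
  relative rotation θ_0 = (95.04 + 107.9)/EI = 203/EI
A unit hogging moment at B produces rotation L₁/(3EI) + L₂/(3EI) = 4.25/EI.
Slope continuity at B: θ_0 = M_B·4.25/EI, so M_B = 203/4.25 = 47.76 kN·m (hogging).

M_B = 47.76 kN·m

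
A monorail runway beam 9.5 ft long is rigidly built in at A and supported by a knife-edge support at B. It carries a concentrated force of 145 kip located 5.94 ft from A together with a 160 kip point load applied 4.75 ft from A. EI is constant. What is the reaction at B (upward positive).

Choose R_B as the redundant. The primary structure is the cantilever fixed at A.
Deflection at B on the released cantilever, summing each load's contribution:
  point load 145 at a = 5.94: Pa²(3L − a)/(6EI) = 19237/EI
  point load 160 at a = 4.75: Pa²(3L − a)/(6EI) = 14290/EI
  δ_0 = 33526/EI
Tip deflection under a unit load at B: L³/(3EI) = 285.8/EI.
Compatibility at B: δ_0 − R_B·δ_{BB} = 0, so R_B = 33526/285.8 = 117.3 kip.

R_B = 117.3 kip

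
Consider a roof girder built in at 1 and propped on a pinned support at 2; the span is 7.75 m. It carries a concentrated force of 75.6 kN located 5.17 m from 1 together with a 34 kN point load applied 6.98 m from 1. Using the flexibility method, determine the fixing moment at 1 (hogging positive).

M_1 = 99.68 kN·m

Release the roller at 2. Primary structure: cantilever fixed at 1.
Downward deflection at the released point 2 due to the loads:
  point load 75.6 at a = 5.17: Pa²(3L − a)/(6EI) = 6089/EI
  point load 34 at a = 6.98: Pa²(3L − a)/(6EI) = 4492/EI
  δ_0 = 10581/EI
Tip deflection under a unit load at 2: L³/(3EI) = 155.2/EI.
The prop prevents deflection at 2: R_2 = δ_0/δ_{22} = 10581/155.2 = 68.19 kN.
Moment equilibrium about 1: M_1 = Σ(load moments about 1) − R_2·L = 628.2 − 68.19×7.75 = 99.68 kN·m.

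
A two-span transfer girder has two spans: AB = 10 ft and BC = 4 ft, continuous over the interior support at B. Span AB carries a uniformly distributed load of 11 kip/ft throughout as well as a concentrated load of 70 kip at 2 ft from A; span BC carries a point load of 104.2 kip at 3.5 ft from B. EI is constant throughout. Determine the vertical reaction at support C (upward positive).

R_C = 52.79 kip

Insert a hinge at B; M_B is the redundant, and each span becomes simply supported.
Discontinuity in slope at B on the released structure — sum the simple-span end rotations:
  span AB: UDL 11: wL³/(24EI) = 458.3/EI
  span AB: point load 70 at a = 2: Pab(L + a)/(6LEI) = 224/EI
  span BC: point load 104.2 at a = 3.5: Pab(L + b)/(6LEI) = 34.19/EI
  relative rotation θ_0 = (682.3 + 34.19)/EI = 716.5/EI
A unit hogging moment at B produces rotation L₁/(3EI) + L₂/(3EI) = 4.667/EI.
Compatibility: M_B·(L₁+L₂)/(3EI) = θ_0, giving M_B = 153.5 kip·ft (hogging).
Span BC, ΣM about C: R_B^{BC}·4 = 52.1 + 153.5, so R_B^{BC} = 51.41 kip and R_C = 104.2 − 51.41 = 52.79 kip.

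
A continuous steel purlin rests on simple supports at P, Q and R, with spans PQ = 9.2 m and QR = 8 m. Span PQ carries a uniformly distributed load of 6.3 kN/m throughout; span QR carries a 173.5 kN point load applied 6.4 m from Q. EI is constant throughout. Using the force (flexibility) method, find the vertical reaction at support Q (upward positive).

R_Q = 86.5 kN

Release continuity at Q by inserting a hinge; the redundant is the internal moment M_Q. The primary structure is two simply-supported spans PQ and QR.
Discontinuity in slope at Q on the released structure — sum the simple-span end rotations:
  span PQ: UDL 6.3: wL³/(24EI) = 204.4/EI
  span QR: point load 173.5 at a = 6.4: Pab(L + b)/(6LEI) = 355.3/EI
  relative rotation θ_0 = (204.4 + 355.3)/EI = 559.7/EI
A unit hogging moment at Q produces rotation L₁/(3EI) + L₂/(3EI) = 5.733/EI.
Slope continuity at Q: θ_0 = M_Q·5.733/EI, so M_Q = 559.7/5.733 = 97.63 kN·m (hogging).
Span PQ, ΣM about P with M_Q applied at Q: R_Q^{PQ}·9.2 = 266.6 + 97.63, so R_Q^{PQ} = 39.59 kN and R_P = 57.96 − 39.59 = 18.37 kN.
Span QR, ΣM about R: R_Q^{QR}·8 = 277.6 + 97.63, so R_Q^{QR} = 46.9 kN and R_R = 173.5 − 46.9 = 126.6 kN.
R_Q = 39.59 + 46.9 = 86.5 kN.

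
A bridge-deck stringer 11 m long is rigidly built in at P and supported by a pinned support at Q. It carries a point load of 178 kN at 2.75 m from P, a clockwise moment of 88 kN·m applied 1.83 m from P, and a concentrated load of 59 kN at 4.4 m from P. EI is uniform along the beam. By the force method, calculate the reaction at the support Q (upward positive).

Remove the prop at Q; the released (primary) structure is a cantilever built in at P.
Deflection at Q on the released cantilever, summing each load's contribution:
  point load 178 at a = 2.75: Pa²(3L − a)/(6EI) = 6787/EI
  clockwise couple 88 at a = 1.83: M₀a(2L − a)/(2EI) = 1624/EI
  point load 59 at a = 4.4: Pa²(3L − a)/(6EI) = 5445/EI
  δ_0 = 13855/EI
Flexibility coefficient — unit upward force at Q: δ_{QQ} = L³/(3EI) = 443.7/EI.
The prop prevents deflection at Q: R_Q = δ_0/δ_{QQ} = 13855/443.7 = 31.23 kN.

R_Q = 31.23 kN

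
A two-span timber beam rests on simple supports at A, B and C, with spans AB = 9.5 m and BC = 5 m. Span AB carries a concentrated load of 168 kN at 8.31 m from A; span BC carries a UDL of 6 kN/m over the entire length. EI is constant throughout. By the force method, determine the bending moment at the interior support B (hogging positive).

M_B = 113.9 kN·m

Insert a hinge at B; M_B is the redundant, and each span becomes simply supported.
Discontinuity in slope at B on the released structure — sum the simple-span end rotations:
  span AB: point load 168 at a = 8.31: Pab(L + a)/(6LEI) = 519.1/EI
  span BC: UDL 6: wL³/(24EI) = 31.25/EI
  relative rotation θ_0 = (519.1 + 31.25)/EI = 550.3/EI
A unit hogging moment at B produces rotation L₁/(3EI) + L₂/(3EI) = 4.833/EI.
Compatibility: M_B·(L₁+L₂)/(3EI) = θ_0, giving M_B = 113.9 kN·m (hogging).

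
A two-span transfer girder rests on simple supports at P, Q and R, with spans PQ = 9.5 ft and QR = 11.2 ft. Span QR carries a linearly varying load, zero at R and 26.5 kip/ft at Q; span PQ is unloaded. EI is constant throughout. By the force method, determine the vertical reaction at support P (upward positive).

R_P = -12.62 kip

Release continuity at Q by inserting a hinge; the redundant is the internal moment M_Q. The primary structure is two simply-supported spans PQ and QR.
End slopes at the hinge Q, treating each span as simply supported:
  span QR: triangular load, peak 26.5: w₀L³/(45EI) = 827.3/EI
  relative rotation θ_0 = (0 + 827.3)/EI = 827.3/EI
A unit hogging moment at Q produces rotation L₁/(3EI) + L₂/(3EI) = 6.9/EI.
Compatibility: M_Q·(L₁+L₂)/(3EI) = θ_0, giving M_Q = 119.9 kip·ft (hogging).
Span PQ, ΣM about P with M_Q applied at Q: R_Q^{PQ}·9.5 = 0 + 119.9, so R_Q^{PQ} = 12.62 kip and R_P = 0 − 12.62 = -12.62 kip.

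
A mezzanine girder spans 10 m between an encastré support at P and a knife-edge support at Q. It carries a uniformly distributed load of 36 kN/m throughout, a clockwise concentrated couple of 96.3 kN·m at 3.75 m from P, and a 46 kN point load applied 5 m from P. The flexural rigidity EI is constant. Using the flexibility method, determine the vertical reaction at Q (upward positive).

R_Q = 158.2 kN

Choose R_Q as the redundant. The primary structure is the cantilever fixed at P.
Downward deflection at the released point Q due to the loads:
  UDL 36: wL⁴/(8EI) = 45000/EI
  clockwise couple 96.3 at a = 3.75: M₀a(2L − a)/(2EI) = 2934/EI
  point load 46 at a = 5: Pa²(3L − a)/(6EI) = 4792/EI
  δ_0 = 52726/EI
Tip deflection under a unit load at Q: L³/(3EI) = 333.3/EI.
Compatibility at Q: δ_0 − R_Q·δ_{QQ} = 0, so R_Q = 52726/333.3 = 158.2 kN.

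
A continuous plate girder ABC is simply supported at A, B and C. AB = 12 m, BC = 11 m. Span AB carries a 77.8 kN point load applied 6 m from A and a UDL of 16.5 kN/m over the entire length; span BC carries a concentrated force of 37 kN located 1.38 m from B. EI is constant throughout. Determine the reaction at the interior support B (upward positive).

R_B = 216.7 kN

Insert a hinge at B; M_B is the redundant, and each span becomes simply supported.
Discontinuity in slope at B on the released structure — sum the simple-span end rotations:
  span AB: point load 77.8 at a = 6: Pab(L + a)/(6LEI) = 700.2/EI
  span AB: UDL 16.5: wL³/(24EI) = 1188/EI
  span BC: point load 37 at a = 1.38: Pab(L + b)/(6LEI) = 153.5/EI
  relative rotation θ_0 = (1888 + 153.5)/EI = 2042/EI
A unit hogging moment at B produces rotation L₁/(3EI) + L₂/(3EI) = 7.667/EI.
Compatibility: M_B·(L₁+L₂)/(3EI) = θ_0, giving M_B = 266.3 kN·m (hogging).
Span AB, ΣM about A with M_B applied at B: R_B^{AB}·12 = 1655 + 266.3, so R_B^{AB} = 160.1 kN and R_A = 275.8 − 160.1 = 115.7 kN.
Span BC, ΣM about C: R_B^{BC}·11 = 355.9 + 266.3, so R_B^{BC} = 56.57 kN and R_C = 37 − 56.57 = -19.57 kN.
R_B = 160.1 + 56.57 = 216.7 kN.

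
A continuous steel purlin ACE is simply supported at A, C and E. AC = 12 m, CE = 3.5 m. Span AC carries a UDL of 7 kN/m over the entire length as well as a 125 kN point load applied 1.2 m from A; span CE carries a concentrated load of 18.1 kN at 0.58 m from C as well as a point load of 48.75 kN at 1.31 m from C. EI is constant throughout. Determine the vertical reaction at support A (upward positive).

Release continuity at C by inserting a hinge; the redundant is the internal moment M_C. The primary structure is two simply-supported spans AC and CE.
Rotations at C on the released spans (each span's end-slope, ×1/EI):
  span AC: UDL 7: wL³/(24EI) = 504/EI
  span AC: point load 125 at a = 1.2: Pab(L + a)/(6LEI) = 297/EI
  span CE: point load 18.1 at a = 0.58: Pab(L + b)/(6LEI) = 9.371/EI
  span CE: point load 48.75 at a = 1.31: Pab(L + b)/(6LEI) = 37.9/EI
  relative rotation θ_0 = (801 + 47.27)/EI = 848.3/EI
A unit hogging moment at C produces rotation L₁/(3EI) + L₂/(3EI) = 5.167/EI.
Slope continuity at C: θ_0 = M_C·5.167/EI, so M_C = 848.3/5.167 = 164.2 kN·m (hogging).
Span AC, ΣM about A with M_C applied at C: R_C^{AC}·12 = 654 + 164.2, so R_C^{AC} = 68.18 kN and R_A = 209 − 68.18 = 140.8 kN.

R_A = 140.8 kN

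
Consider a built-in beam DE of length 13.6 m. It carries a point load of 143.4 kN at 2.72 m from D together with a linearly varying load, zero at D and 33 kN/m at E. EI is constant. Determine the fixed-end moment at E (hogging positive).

Release both end moments; the primary structure is a simply-supported span DE with redundants M_D and M_E.
Simple-span end rotations at D and E under the given loads:
  at D: point load 143.4 at a = 2.72: Pab(L + b)/(6LEI) = 1273/EI
  at E: point load 143.4 at a = 2.72: Pab(L + a)/(6LEI) = 848.7/EI
  at D: triangular load, peak 33: 7w₀L³/(360EI) = 1614/EI
  at E: triangular load, peak 33: w₀L³/(45EI) = 1845/EI
  θ_D0 = 2887/EI,  θ_E0 = 2693/EI
Flexibility coefficients: a unit moment at one end gives L/(3EI) there and L/(6EI) at the far end, so f₁₁ = f₂₂ = 4.533/EI and f₁₂ = f₂₁ = 2.267/EI.
Compatibility — zero rotation at each built-in end:
  4.533 M_D + 2.267 M_E = 2887
  2.267 M_D + 4.533 M_E = 2693
Solving the pair gives M_D = 453.1 kN·m and M_E = 367.6 kN·m (hogging).

M_E = 367.6 kN·m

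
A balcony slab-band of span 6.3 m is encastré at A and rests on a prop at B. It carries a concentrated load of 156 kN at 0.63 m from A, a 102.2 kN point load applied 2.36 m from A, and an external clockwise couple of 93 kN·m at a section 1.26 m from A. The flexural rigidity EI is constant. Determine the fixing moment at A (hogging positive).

Remove the prop at B; the released (primary) structure is a cantilever built in at A.
Downward deflection at the released point B due to the loads:
  point load 156 at a = 0.63: Pa²(3L − a)/(6EI) = 188.5/EI
  point load 102.2 at a = 2.36: Pa²(3L − a)/(6EI) = 1569/EI
  clockwise couple 93 at a = 1.26: M₀a(2L − a)/(2EI) = 664.4/EI
  δ_0 = 2422/EI
Flexibility coefficient — unit upward force at B: δ_{BB} = L³/(3EI) = 83.35/EI.
The prop prevents deflection at B: R_B = δ_0/δ_{BB} = 2422/83.35 = 29.06 kN.
Moment equilibrium about A: M_A = Σ(load moments about A) − R_B·L = 432.5 − 29.06×6.3 = 249.4 kN·m.

M_A = 249.4 kN·m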